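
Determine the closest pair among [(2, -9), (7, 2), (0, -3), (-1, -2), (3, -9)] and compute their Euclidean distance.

Computing all pairwise distances among 5 points:

d((2, -9), (7, 2)) = 12.083
d((2, -9), (0, -3)) = 6.3246
d((2, -9), (-1, -2)) = 7.6158
d((2, -9), (3, -9)) = 1.0 <-- minimum
d((7, 2), (0, -3)) = 8.6023
d((7, 2), (-1, -2)) = 8.9443
d((7, 2), (3, -9)) = 11.7047
d((0, -3), (-1, -2)) = 1.4142
d((0, -3), (3, -9)) = 6.7082
d((-1, -2), (3, -9)) = 8.0623

Closest pair: (2, -9) and (3, -9) with distance 1.0

The closest pair is (2, -9) and (3, -9) with Euclidean distance 1.0. For 5 points, brute-force pairwise comparison is shown above. For large n, the divide-and-conquer algorithm (sort by x, recurse on halves, check the dividing strip) achieves O(n log n).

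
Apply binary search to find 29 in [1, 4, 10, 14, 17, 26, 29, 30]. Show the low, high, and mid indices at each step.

Binary search for 29 in [1, 4, 10, 14, 17, 26, 29, 30]:

lo=0, hi=7, mid=3, arr[mid]=14 -> 14 < 29, search right half
lo=4, hi=7, mid=5, arr[mid]=26 -> 26 < 29, search right half
lo=6, hi=7, mid=6, arr[mid]=29 -> Found target at index 6!

Binary search finds 29 at index 6 after 3 comparisons. The search repeatedly halves the search space by comparing with the middle element.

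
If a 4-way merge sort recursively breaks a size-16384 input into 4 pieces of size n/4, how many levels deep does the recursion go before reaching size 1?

For divide and conquer with division factor 4:

Problem sizes at each level:
Level 0: 16384
Level 1: 4096
Level 2: 1024
Level 3: 256
Level 4: 64
Level 5: 16
Level 6: 4
Level 7: 1

The root is level 0 and the size-1 base case is level 7 (the tree spans levels 0 through 7, i.e. 8 levels counting the root), so the depth is the number of divisions: log_4(16384) = 7

The recursion tree depth is log_4(16384) = 7. At each level, the problem size is divided by 4, so it takes 7 divisions to reduce to a base case of size 1. The algorithm makes 4 recursive calls at each level.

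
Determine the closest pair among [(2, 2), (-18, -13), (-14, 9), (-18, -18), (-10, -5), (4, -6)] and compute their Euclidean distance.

Computing all pairwise distances among 6 points:

d((2, 2), (-18, -13)) = 25.0
d((2, 2), (-14, 9)) = 17.4642
d((2, 2), (-18, -18)) = 28.2843
d((2, 2), (-10, -5)) = 13.8924
d((2, 2), (4, -6)) = 8.2462
d((-18, -13), (-14, 9)) = 22.3607
d((-18, -13), (-18, -18)) = 5.0 <-- minimum
d((-18, -13), (-10, -5)) = 11.3137
d((-18, -13), (4, -6)) = 23.0868
d((-14, 9), (-18, -18)) = 27.2947
d((-14, 9), (-10, -5)) = 14.5602
d((-14, 9), (4, -6)) = 23.4307
d((-18, -18), (-10, -5)) = 15.2643
d((-18, -18), (4, -6)) = 25.0599
d((-10, -5), (4, -6)) = 14.0357

Closest pair: (-18, -13) and (-18, -18) with distance 5.0

The closest pair is (-18, -13) and (-18, -18) with Euclidean distance 5.0. For 6 points, brute-force pairwise comparison is shown above. For large n, the divide-and-conquer algorithm (sort by x, recurse on halves, check the dividing strip) achieves O(n log n).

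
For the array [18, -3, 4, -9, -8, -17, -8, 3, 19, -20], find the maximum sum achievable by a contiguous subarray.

Using Kadane's algorithm on [18, -3, 4, -9, -8, -17, -8, 3, 19, -20]:

Scanning through the array:
Position 1 (value -3): max_ending_here = 15, max_so_far = 18
Position 2 (value 4): max_ending_here = 19, max_so_far = 19
Position 3 (value -9): max_ending_here = 10, max_so_far = 19
Position 4 (value -8): max_ending_here = 2, max_so_far = 19
Position 5 (value -17): max_ending_here = -15, max_so_far = 19
Position 6 (value -8): max_ending_here = -8, max_so_far = 19
Position 7 (value 3): max_ending_here = 3, max_so_far = 19
Position 8 (value 19): max_ending_here = 22, max_so_far = 22
Position 9 (value -20): max_ending_here = 2, max_so_far = 22

Maximum subarray: [3, 19]
Maximum sum: 22

The maximum subarray is [3, 19] with sum 22. This subarray runs from index 7 to index 8.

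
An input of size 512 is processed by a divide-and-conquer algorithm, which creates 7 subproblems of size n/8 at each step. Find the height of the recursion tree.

For divide and conquer with division factor 8:

Problem sizes at each level:
Level 0: 512
Level 1: 64
Level 2: 8
Level 3: 1

The root is level 0 and the size-1 base case is level 3 (the tree spans levels 0 through 3, i.e. 4 levels counting the root), so the depth is the number of divisions: log_8(512) = 3

The recursion tree depth is log_8(512) = 3. At each level, the problem size is divided by 8, so it takes 3 divisions to reduce to a base case of size 1. The algorithm makes 7 recursive calls at each level.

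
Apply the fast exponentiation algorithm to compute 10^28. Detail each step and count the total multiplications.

Computing 10^28 by squaring (build up from 10^1; each line after the first costs one multiplication):

10^1 = 10
10^2 = (10^1)^2 = 10^2 = 100
10^3 = 10 * 10^2 = 10 * 100 = 1000
10^6 = (10^3)^2 = 1000^2 = 1000000
10^7 = 10 * 10^6 = 10 * 1000000 = 10000000
10^14 = (10^7)^2 = 10000000^2 = 100000000000000
10^28 = (10^14)^2 = 100000000000000^2 = 10000000000000000000000000000

Result: 10000000000000000000000000000
Multiplications needed: 6 (6 lines after 10^1)

10^28 = 10000000000000000000000000000. Using exponentiation by squaring, this requires 6 multiplications. The key idea: if the exponent is even, square the half-power; if odd, multiply by the base once.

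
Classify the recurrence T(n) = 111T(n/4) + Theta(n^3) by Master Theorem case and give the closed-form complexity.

Master Theorem for T(n) = 111T(n/4) + O(n^3):

a = 111, b = 4, c = 3
log_b(a) = log_4(111) = 3.3972

Case 1: c = 3 < log_4(111) = 3.3972
T(n) = O(n^(log_4 111))

For T(n) = 111T(n/4) + O(n^3): log_4(111) = 3.3972. This is Case 1 of the Master Theorem (c < log_b(a), work dominated by leaves), giving O(n^(log_4 111)).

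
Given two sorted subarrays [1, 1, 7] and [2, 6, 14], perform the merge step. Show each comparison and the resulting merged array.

Merging process:

Compare 1 vs 2: take 1 from left. Merged: [1]
Compare 1 vs 2: take 1 from left. Merged: [1, 1]
Compare 7 vs 2: take 2 from right. Merged: [1, 1, 2]
Compare 7 vs 6: take 6 from right. Merged: [1, 1, 2, 6]
Compare 7 vs 14: take 7 from left. Merged: [1, 1, 2, 6, 7]
Append remaining from right: [14]. Merged: [1, 1, 2, 6, 7, 14]

Final merged array: [1, 1, 2, 6, 7, 14]
Total comparisons: 5

The merged array is [1, 1, 2, 6, 7, 14], requiring 5 comparisons. The merge step runs in O(n) time where n is the total number of elements.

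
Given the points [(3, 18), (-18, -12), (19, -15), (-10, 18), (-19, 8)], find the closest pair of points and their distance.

Computing all pairwise distances among 5 points:

d((3, 18), (-18, -12)) = 36.6197
d((3, 18), (19, -15)) = 36.6742
d((3, 18), (-10, 18)) = 13.0 <-- minimum
d((3, 18), (-19, 8)) = 24.1661
d((-18, -12), (19, -15)) = 37.1214
d((-18, -12), (-10, 18)) = 31.0483
d((-18, -12), (-19, 8)) = 20.025
d((19, -15), (-10, 18)) = 43.9318
d((19, -15), (-19, 8)) = 44.4185
d((-10, 18), (-19, 8)) = 13.4536

Closest pair: (3, 18) and (-10, 18) with distance 13.0

The closest pair is (3, 18) and (-10, 18) with Euclidean distance 13.0. For 5 points, brute-force pairwise comparison is shown above. For large n, the divide-and-conquer algorithm (sort by x, recurse on halves, check the dividing strip) achieves O(n log n).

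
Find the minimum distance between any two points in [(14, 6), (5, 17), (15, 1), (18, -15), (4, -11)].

Computing all pairwise distances among 5 points:

d((14, 6), (5, 17)) = 14.2127
d((14, 6), (15, 1)) = 5.099 <-- minimum
d((14, 6), (18, -15)) = 21.3776
d((14, 6), (4, -11)) = 19.7231
d((5, 17), (15, 1)) = 18.868
d((5, 17), (18, -15)) = 34.5398
d((5, 17), (4, -11)) = 28.0179
d((15, 1), (18, -15)) = 16.2788
d((15, 1), (4, -11)) = 16.2788
d((18, -15), (4, -11)) = 14.5602

Closest pair: (14, 6) and (15, 1) with distance 5.099

The closest pair is (14, 6) and (15, 1) with Euclidean distance 5.099. For 5 points, brute-force pairwise comparison is shown above. For large n, the divide-and-conquer algorithm (sort by x, recurse on halves, check the dividing strip) achieves O(n log n).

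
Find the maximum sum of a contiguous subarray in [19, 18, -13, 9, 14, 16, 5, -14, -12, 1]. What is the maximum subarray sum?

Using Kadane's algorithm on [19, 18, -13, 9, 14, 16, 5, -14, -12, 1]:

Scanning through the array:
Position 1 (value 18): max_ending_here = 37, max_so_far = 37
Position 2 (value -13): max_ending_here = 24, max_so_far = 37
Position 3 (value 9): max_ending_here = 33, max_so_far = 37
Position 4 (value 14): max_ending_here = 47, max_so_far = 47
Position 5 (value 16): max_ending_here = 63, max_so_far = 63
Position 6 (value 5): max_ending_here = 68, max_so_far = 68
Position 7 (value -14): max_ending_here = 54, max_so_far = 68
Position 8 (value -12): max_ending_here = 42, max_so_far = 68
Position 9 (value 1): max_ending_here = 43, max_so_far = 68

Maximum subarray: [19, 18, -13, 9, 14, 16, 5]
Maximum sum: 68

The maximum subarray is [19, 18, -13, 9, 14, 16, 5] with sum 68. This subarray runs from index 0 to index 6.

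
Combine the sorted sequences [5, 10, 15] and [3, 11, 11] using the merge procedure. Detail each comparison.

Merging process:

Compare 5 vs 3: take 3 from right. Merged: [3]
Compare 5 vs 11: take 5 from left. Merged: [3, 5]
Compare 10 vs 11: take 10 from left. Merged: [3, 5, 10]
Compare 15 vs 11: take 11 from right. Merged: [3, 5, 10, 11]
Compare 15 vs 11: take 11 from right. Merged: [3, 5, 10, 11, 11]
Append remaining from left: [15]. Merged: [3, 5, 10, 11, 11, 15]

Final merged array: [3, 5, 10, 11, 11, 15]
Total comparisons: 5

The merged array is [3, 5, 10, 11, 11, 15], requiring 5 comparisons. The merge step runs in O(n) time where n is the total number of elements.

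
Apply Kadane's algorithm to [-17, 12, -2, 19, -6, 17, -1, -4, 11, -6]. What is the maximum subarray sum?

Using Kadane's algorithm on [-17, 12, -2, 19, -6, 17, -1, -4, 11, -6]:

Scanning through the array:
Position 1 (value 12): max_ending_here = 12, max_so_far = 12
Position 2 (value -2): max_ending_here = 10, max_so_far = 12
Position 3 (value 19): max_ending_here = 29, max_so_far = 29
Position 4 (value -6): max_ending_here = 23, max_so_far = 29
Position 5 (value 17): max_ending_here = 40, max_so_far = 40
Position 6 (value -1): max_ending_here = 39, max_so_far = 40
Position 7 (value -4): max_ending_here = 35, max_so_far = 40
Position 8 (value 11): max_ending_here = 46, max_so_far = 46
Position 9 (value -6): max_ending_here = 40, max_so_far = 46

Maximum subarray: [12, -2, 19, -6, 17, -1, -4, 11]
Maximum sum: 46

The maximum subarray is [12, -2, 19, -6, 17, -1, -4, 11] with sum 46. This subarray runs from index 1 to index 8.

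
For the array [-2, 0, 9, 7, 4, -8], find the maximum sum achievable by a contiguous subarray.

Using Kadane's algorithm on [-2, 0, 9, 7, 4, -8]:

Scanning through the array:
Position 1 (value 0): max_ending_here = 0, max_so_far = 0
Position 2 (value 9): max_ending_here = 9, max_so_far = 9
Position 3 (value 7): max_ending_here = 16, max_so_far = 16
Position 4 (value 4): max_ending_here = 20, max_so_far = 20
Position 5 (value -8): max_ending_here = 12, max_so_far = 20

Maximum subarray: [0, 9, 7, 4]
Maximum sum: 20

The maximum subarray is [0, 9, 7, 4] with sum 20. This subarray runs from index 1 to index 4.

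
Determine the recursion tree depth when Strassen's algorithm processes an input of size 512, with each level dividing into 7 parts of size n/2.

For divide and conquer with division factor 2:

Problem sizes at each level:
Level 0: 512
Level 1: 256
Level 2: 128
Level 3: 64
Level 4: 32
Level 5: 16
Level 6: 8
Level 7: 4
Level 8: 2
Level 9: 1

The root is level 0 and the size-1 base case is level 9 (the tree spans levels 0 through 9, i.e. 10 levels counting the root), so the depth is the number of divisions: log_2(512) = 9

The recursion tree depth is log_2(512) = 9. At each level, the problem size is divided by 2, so it takes 9 divisions to reduce to a base case of size 1. The algorithm makes 7 recursive calls at each level.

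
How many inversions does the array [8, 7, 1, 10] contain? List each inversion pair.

Finding inversions in [8, 7, 1, 10]:

(0, 1): arr[0]=8 > arr[1]=7
(0, 2): arr[0]=8 > arr[2]=1
(1, 2): arr[1]=7 > arr[2]=1

Total inversions: 3

The array has 3 inversion(s): (0,1), (0,2), (1,2). Each pair (i,j) satisfies i < j and arr[i] > arr[j].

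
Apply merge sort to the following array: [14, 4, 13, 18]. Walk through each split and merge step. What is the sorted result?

Merge sort trace:

Split: [14, 4, 13, 18] -> [14, 4] and [13, 18]
  Split: [14, 4] -> [14] and [4]
  Merge: [14] + [4] -> [4, 14]
  Split: [13, 18] -> [13] and [18]
  Merge: [13] + [18] -> [13, 18]
Merge: [4, 14] + [13, 18] -> [4, 13, 14, 18]

Final sorted array: [4, 13, 14, 18]

The merge sort proceeds by recursively splitting the array and merging sorted halves.
After all merges, the sorted array is [4, 13, 14, 18].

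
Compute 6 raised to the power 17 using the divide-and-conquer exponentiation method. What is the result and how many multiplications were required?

Computing 6^17 by squaring (build up from 6^1; each line after the first costs one multiplication):

6^1 = 6
6^2 = (6^1)^2 = 6^2 = 36
6^4 = (6^2)^2 = 36^2 = 1296
6^8 = (6^4)^2 = 1296^2 = 1679616
6^16 = (6^8)^2 = 1679616^2 = 2821109907456
6^17 = 6 * 6^16 = 6 * 2821109907456 = 16926659444736

Result: 16926659444736
Multiplications needed: 5 (5 lines after 6^1)

6^17 = 16926659444736. Using exponentiation by squaring, this requires 5 multiplications. The key idea: if the exponent is even, square the half-power; if odd, multiply by the base once.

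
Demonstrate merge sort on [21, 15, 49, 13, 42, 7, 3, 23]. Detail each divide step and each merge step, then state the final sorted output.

Merge sort trace:

Split: [21, 15, 49, 13, 42, 7, 3, 23] -> [21, 15, 49, 13] and [42, 7, 3, 23]
  Split: [21, 15, 49, 13] -> [21, 15] and [49, 13]
    Split: [21, 15] -> [21] and [15]
    Merge: [21] + [15] -> [15, 21]
    Split: [49, 13] -> [49] and [13]
    Merge: [49] + [13] -> [13, 49]
  Merge: [15, 21] + [13, 49] -> [13, 15, 21, 49]
  Split: [42, 7, 3, 23] -> [42, 7] and [3, 23]
    Split: [42, 7] -> [42] and [7]
    Merge: [42] + [7] -> [7, 42]
    Split: [3, 23] -> [3] and [23]
    Merge: [3] + [23] -> [3, 23]
  Merge: [7, 42] + [3, 23] -> [3, 7, 23, 42]
Merge: [13, 15, 21, 49] + [3, 7, 23, 42] -> [3, 7, 13, 15, 21, 23, 42, 49]

Final sorted array: [3, 7, 13, 15, 21, 23, 42, 49]

The merge sort proceeds by recursively splitting the array and merging sorted halves.
After all merges, the sorted array is [3, 7, 13, 15, 21, 23, 42, 49].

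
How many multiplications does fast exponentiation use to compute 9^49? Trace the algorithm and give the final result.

Computing 9^49 by squaring (build up from 9^1; each line after the first costs one multiplication):

9^1 = 9
9^2 = (9^1)^2 = 9^2 = 81
9^3 = 9 * 9^2 = 9 * 81 = 729
9^6 = (9^3)^2 = 729^2 = 531441
9^12 = (9^6)^2 = 531441^2 = 282429536481
9^24 = (9^12)^2 = 282429536481^2 = 79766443076872509863361
9^48 = (9^24)^2 = 79766443076872509863361^2 = 6362685441135942358474828762538534230890216321
9^49 = 9 * 9^48 = 9 * 6362685441135942358474828762538534230890216321 = 57264168970223481226273458862846808078011946889

Result: 57264168970223481226273458862846808078011946889
Multiplications needed: 7 (7 lines after 9^1)

9^49 = 57264168970223481226273458862846808078011946889. Using exponentiation by squaring, this requires 7 multiplications. The key idea: if the exponent is even, square the half-power; if odd, multiply by the base once.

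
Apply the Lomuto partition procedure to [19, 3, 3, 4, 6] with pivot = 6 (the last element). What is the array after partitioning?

Lomuto partition with pivot = 6:

Initial array: [19, 3, 3, 4, 6]

arr[0]=19 > 6: no swap
arr[1]=3 <= 6: swap with position 0, array becomes [3, 19, 3, 4, 6]
arr[2]=3 <= 6: swap with position 1, array becomes [3, 3, 19, 4, 6]
arr[3]=4 <= 6: swap with position 2, array becomes [3, 3, 4, 19, 6]

Place pivot at position 3: [3, 3, 4, 6, 19]
Pivot position: 3

After partitioning with pivot 6, the array becomes [3, 3, 4, 6, 19]. The pivot is placed at index 3. All elements to the left of the pivot are <= 6, and all elements to the right are > 6.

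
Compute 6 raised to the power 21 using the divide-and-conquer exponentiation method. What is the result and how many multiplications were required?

Computing 6^21 by squaring (build up from 6^1; each line after the first costs one multiplication):

6^1 = 6
6^2 = (6^1)^2 = 6^2 = 36
6^4 = (6^2)^2 = 36^2 = 1296
6^5 = 6 * 6^4 = 6 * 1296 = 7776
6^10 = (6^5)^2 = 7776^2 = 60466176
6^20 = (6^10)^2 = 60466176^2 = 3656158440062976
6^21 = 6 * 6^20 = 6 * 3656158440062976 = 21936950640377856

Result: 21936950640377856
Multiplications needed: 6 (6 lines after 6^1)

6^21 = 21936950640377856. Using exponentiation by squaring, this requires 6 multiplications. The key idea: if the exponent is even, square the half-power; if odd, multiply by the base once.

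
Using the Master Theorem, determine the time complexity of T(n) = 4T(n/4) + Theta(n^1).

Master Theorem for T(n) = 4T(n/4) + O(n^1):

a = 4, b = 4, c = 1
log_b(a) = log_4(4) = 1.0000

Case 2: c = 1 = log_4(4) = 1.0000
T(n) = O(n^1 log n) = O(n log n)

For T(n) = 4T(n/4) + O(n^1): log_4(4) = 1.0000. This is Case 2 of the Master Theorem (c = log_b(a), equal work at all levels), giving O(n log n).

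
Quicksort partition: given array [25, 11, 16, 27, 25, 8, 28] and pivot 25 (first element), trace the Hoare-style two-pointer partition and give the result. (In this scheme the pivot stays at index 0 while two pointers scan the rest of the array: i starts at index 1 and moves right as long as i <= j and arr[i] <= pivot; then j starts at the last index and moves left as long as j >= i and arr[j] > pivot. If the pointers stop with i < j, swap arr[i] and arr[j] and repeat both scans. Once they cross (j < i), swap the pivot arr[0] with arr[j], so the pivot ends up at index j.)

Hoare-style two-pointer partition with pivot = 25:

Initial array: [25, 11, 16, 27, 25, 8, 28]

Pointers start at i = 1, j = 6.
i stops at index 3 (arr[3]=27 > 25), j stops at index 5 (arr[5]=8 <= 25): swap arr[3] and arr[5], array becomes [25, 11, 16, 8, 25, 27, 28]
i ends at 5, j ends at 4: the pointers have crossed (j < i), so scanning stops.

Swap pivot arr[0] with arr[4] to place pivot at position 4: [25, 11, 16, 8, 25, 27, 28]
Pivot position: 4

After partitioning with pivot 25, the array becomes [25, 11, 16, 8, 25, 27, 28]. The pivot is placed at index 4. All elements to the left of the pivot are <= 25, and all elements to the right are > 25.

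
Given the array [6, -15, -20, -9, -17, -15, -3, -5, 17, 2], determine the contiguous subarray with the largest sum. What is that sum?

Using Kadane's algorithm on [6, -15, -20, -9, -17, -15, -3, -5, 17, 2]:

Scanning through the array:
Position 1 (value -15): max_ending_here = -9, max_so_far = 6
Position 2 (value -20): max_ending_here = -20, max_so_far = 6
Position 3 (value -9): max_ending_here = -9, max_so_far = 6
Position 4 (value -17): max_ending_here = -17, max_so_far = 6
Position 5 (value -15): max_ending_here = -15, max_so_far = 6
Position 6 (value -3): max_ending_here = -3, max_so_far = 6
Position 7 (value -5): max_ending_here = -5, max_so_far = 6
Position 8 (value 17): max_ending_here = 17, max_so_far = 17
Position 9 (value 2): max_ending_here = 19, max_so_far = 19

Maximum subarray: [17, 2]
Maximum sum: 19

The maximum subarray is [17, 2] with sum 19. This subarray runs from index 8 to index 9.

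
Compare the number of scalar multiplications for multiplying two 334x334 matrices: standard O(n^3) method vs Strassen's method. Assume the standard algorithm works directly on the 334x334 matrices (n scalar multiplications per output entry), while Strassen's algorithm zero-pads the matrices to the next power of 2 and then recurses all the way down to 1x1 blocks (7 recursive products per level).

Matrix multiplication for 334x334 matrices:

Strassen's algorithm requires power-of-2 dimensions. Pad 334x334 to 512x512 (next power of 2).

Standard algorithm: 334^3 = 37259704 multiplications
Strassen's algorithm: 7^(log2(512)) = 7^9 = 40353607 multiplications
Difference: 37259704 - 40353607 = -3093903 (Strassen uses MORE here due to padding overhead — for small or just-over-power-of-2 n, padding can outweigh the per-level savings)

Standard: 37259704 multiplications (334^3). Strassen: 40353607 multiplications (7^9, after padding to 512x512). Strassen reduces 8 recursive multiplications to 7 at each level.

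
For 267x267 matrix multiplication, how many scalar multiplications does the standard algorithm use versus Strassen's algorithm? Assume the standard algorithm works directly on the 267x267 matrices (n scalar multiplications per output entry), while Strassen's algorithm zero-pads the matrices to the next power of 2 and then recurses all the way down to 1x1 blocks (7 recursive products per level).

Matrix multiplication for 267x267 matrices:

Strassen's algorithm requires power-of-2 dimensions. Pad 267x267 to 512x512 (next power of 2).

Standard algorithm: 267^3 = 19034163 multiplications
Strassen's algorithm: 7^(log2(512)) = 7^9 = 40353607 multiplications
Difference: 19034163 - 40353607 = -21319444 (Strassen uses MORE here due to padding overhead — for small or just-over-power-of-2 n, padding can outweigh the per-level savings)

Standard: 19034163 multiplications (267^3). Strassen: 40353607 multiplications (7^9, after padding to 512x512). Strassen reduces 8 recursive multiplications to 7 at each level.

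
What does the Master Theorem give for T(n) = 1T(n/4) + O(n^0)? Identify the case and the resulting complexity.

Master Theorem for T(n) = 1T(n/4) + O(n^0):

a = 1, b = 4, c = 0
log_b(a) = log_4(1) = 0.0000

Case 2: c = 0 = log_4(1) = 0.0000
T(n) = O(n^0 log n) = O(log n)

For T(n) = 1T(n/4) + O(n^0): log_4(1) = 0.0000. This is Case 2 of the Master Theorem (c = log_b(a), equal work at all levels), giving O(log n).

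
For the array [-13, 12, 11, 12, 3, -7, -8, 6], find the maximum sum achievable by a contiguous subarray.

Using Kadane's algorithm on [-13, 12, 11, 12, 3, -7, -8, 6]:

Scanning through the array:
Position 1 (value 12): max_ending_here = 12, max_so_far = 12
Position 2 (value 11): max_ending_here = 23, max_so_far = 23
Position 3 (value 12): max_ending_here = 35, max_so_far = 35
Position 4 (value 3): max_ending_here = 38, max_so_far = 38
Position 5 (value -7): max_ending_here = 31, max_so_far = 38
Position 6 (value -8): max_ending_here = 23, max_so_far = 38
Position 7 (value 6): max_ending_here = 29, max_so_far = 38

Maximum subarray: [12, 11, 12, 3]
Maximum sum: 38

The maximum subarray is [12, 11, 12, 3] with sum 38. This subarray runs from index 1 to index 4.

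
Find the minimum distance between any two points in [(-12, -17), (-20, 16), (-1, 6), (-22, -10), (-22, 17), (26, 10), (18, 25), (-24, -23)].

Computing all pairwise distances among 8 points:

d((-12, -17), (-20, 16)) = 33.9559
d((-12, -17), (-1, 6)) = 25.4951
d((-12, -17), (-22, -10)) = 12.2066
d((-12, -17), (-22, 17)) = 35.4401
d((-12, -17), (26, 10)) = 46.6154
d((-12, -17), (18, 25)) = 51.614
d((-12, -17), (-24, -23)) = 13.4164
d((-20, 16), (-1, 6)) = 21.4709
d((-20, 16), (-22, -10)) = 26.0768
d((-20, 16), (-22, 17)) = 2.2361 <-- minimum
d((-20, 16), (26, 10)) = 46.3897
d((-20, 16), (18, 25)) = 39.0512
d((-20, 16), (-24, -23)) = 39.2046
d((-1, 6), (-22, -10)) = 26.4008
d((-1, 6), (-22, 17)) = 23.7065
d((-1, 6), (26, 10)) = 27.2947
d((-1, 6), (18, 25)) = 26.8701
d((-1, 6), (-24, -23)) = 37.0135
d((-22, -10), (-22, 17)) = 27.0
d((-22, -10), (26, 10)) = 52.0
d((-22, -10), (18, 25)) = 53.1507
d((-22, -10), (-24, -23)) = 13.1529
d((-22, 17), (26, 10)) = 48.5077
d((-22, 17), (18, 25)) = 40.7922
d((-22, 17), (-24, -23)) = 40.05
d((26, 10), (18, 25)) = 17.0
d((26, 10), (-24, -23)) = 59.9083
d((18, 25), (-24, -23)) = 63.7809

Closest pair: (-20, 16) and (-22, 17) with distance 2.2361

The closest pair is (-20, 16) and (-22, 17) with Euclidean distance 2.2361. For 8 points, brute-force pairwise comparison is shown above. For large n, the divide-and-conquer algorithm (sort by x, recurse on halves, check the dividing strip) achieves O(n log n).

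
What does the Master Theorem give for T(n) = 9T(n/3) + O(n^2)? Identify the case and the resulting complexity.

Master Theorem for T(n) = 9T(n/3) + O(n^2):

a = 9, b = 3, c = 2
log_b(a) = log_3(9) = 2.0000

Case 2: c = 2 = log_3(9) = 2.0000
T(n) = O(n^2 log n) = O(n^2 log n)

For T(n) = 9T(n/3) + O(n^2): log_3(9) = 2.0000. This is Case 2 of the Master Theorem (c = log_b(a), equal work at all levels), giving O(n^2 log n).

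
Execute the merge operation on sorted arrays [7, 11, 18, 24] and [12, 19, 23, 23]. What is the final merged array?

Merging process:

Compare 7 vs 12: take 7 from left. Merged: [7]
Compare 11 vs 12: take 11 from left. Merged: [7, 11]
Compare 18 vs 12: take 12 from right. Merged: [7, 11, 12]
Compare 18 vs 19: take 18 from left. Merged: [7, 11, 12, 18]
Compare 24 vs 19: take 19 from right. Merged: [7, 11, 12, 18, 19]
Compare 24 vs 23: take 23 from right. Merged: [7, 11, 12, 18, 19, 23]
Compare 24 vs 23: take 23 from right. Merged: [7, 11, 12, 18, 19, 23, 23]
Append remaining from left: [24]. Merged: [7, 11, 12, 18, 19, 23, 23, 24]

Final merged array: [7, 11, 12, 18, 19, 23, 23, 24]
Total comparisons: 7

The merged array is [7, 11, 12, 18, 19, 23, 23, 24], requiring 7 comparisons. The merge step runs in O(n) time where n is the total number of elements.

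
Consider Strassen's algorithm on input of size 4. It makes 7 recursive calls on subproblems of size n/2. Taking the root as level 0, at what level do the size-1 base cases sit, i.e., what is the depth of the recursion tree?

For divide and conquer with division factor 2:

Problem sizes at each level:
Level 0: 4
Level 1: 2
Level 2: 1

The root is level 0 and the size-1 base case is level 2 (the tree spans levels 0 through 2, i.e. 3 levels counting the root), so the depth is the number of divisions: log_2(4) = 2

The recursion tree depth is log_2(4) = 2. At each level, the problem size is divided by 2, so it takes 2 divisions to reduce to a base case of size 1. The algorithm makes 7 recursive calls at each level.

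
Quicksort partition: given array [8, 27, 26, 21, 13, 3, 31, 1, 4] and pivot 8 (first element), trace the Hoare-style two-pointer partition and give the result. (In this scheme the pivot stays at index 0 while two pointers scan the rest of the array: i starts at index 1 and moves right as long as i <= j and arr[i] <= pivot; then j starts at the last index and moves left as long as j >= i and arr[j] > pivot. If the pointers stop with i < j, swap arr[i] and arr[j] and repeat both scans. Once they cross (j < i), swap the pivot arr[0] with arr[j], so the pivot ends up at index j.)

Hoare-style two-pointer partition with pivot = 8:

Initial array: [8, 27, 26, 21, 13, 3, 31, 1, 4]

Pointers start at i = 1, j = 8.
i stops at index 1 (arr[1]=27 > 8), j stops at index 8 (arr[8]=4 <= 8): swap arr[1] and arr[8], array becomes [8, 4, 26, 21, 13, 3, 31, 1, 27]
i stops at index 2 (arr[2]=26 > 8), j stops at index 7 (arr[7]=1 <= 8): swap arr[2] and arr[7], array becomes [8, 4, 1, 21, 13, 3, 31, 26, 27]
i stops at index 3 (arr[3]=21 > 8), j stops at index 5 (arr[5]=3 <= 8): swap arr[3] and arr[5], array becomes [8, 4, 1, 3, 13, 21, 31, 26, 27]
i ends at 4, j ends at 3: the pointers have crossed (j < i), so scanning stops.

Swap pivot arr[0] with arr[3] to place pivot at position 3: [3, 4, 1, 8, 13, 21, 31, 26, 27]
Pivot position: 3

After partitioning with pivot 8, the array becomes [3, 4, 1, 8, 13, 21, 31, 26, 27]. The pivot is placed at index 3. All elements to the left of the pivot are <= 8, and all elements to the right are > 8.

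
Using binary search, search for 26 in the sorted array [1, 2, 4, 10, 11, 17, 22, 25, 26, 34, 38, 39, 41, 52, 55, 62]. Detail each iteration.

Binary search for 26 in [1, 2, 4, 10, 11, 17, 22, 25, 26, 34, 38, 39, 41, 52, 55, 62]:

lo=0, hi=15, mid=7, arr[mid]=25 -> 25 < 26, search right half
lo=8, hi=15, mid=11, arr[mid]=39 -> 39 > 26, search left half
lo=8, hi=10, mid=9, arr[mid]=34 -> 34 > 26, search left half
lo=8, hi=8, mid=8, arr[mid]=26 -> Found target at index 8!

Binary search finds 26 at index 8 after 4 comparisons. The search repeatedly halves the search space by comparing with the middle element.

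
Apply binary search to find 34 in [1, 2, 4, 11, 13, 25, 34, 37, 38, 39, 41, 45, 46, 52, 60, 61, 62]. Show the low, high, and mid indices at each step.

Binary search for 34 in [1, 2, 4, 11, 13, 25, 34, 37, 38, 39, 41, 45, 46, 52, 60, 61, 62]:

lo=0, hi=16, mid=8, arr[mid]=38 -> 38 > 34, search left half
lo=0, hi=7, mid=3, arr[mid]=11 -> 11 < 34, search right half
lo=4, hi=7, mid=5, arr[mid]=25 -> 25 < 34, search right half
lo=6, hi=7, mid=6, arr[mid]=34 -> Found target at index 6!

Binary search finds 34 at index 6 after 4 comparisons. The search repeatedly halves the search space by comparing with the middle element.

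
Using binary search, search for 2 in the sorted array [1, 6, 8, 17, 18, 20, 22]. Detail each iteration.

Binary search for 2 in [1, 6, 8, 17, 18, 20, 22]:

lo=0, hi=6, mid=3, arr[mid]=17 -> 17 > 2, search left half
lo=0, hi=2, mid=1, arr[mid]=6 -> 6 > 2, search left half
lo=0, hi=0, mid=0, arr[mid]=1 -> 1 < 2, search right half
lo=1 > hi=0, target 2 not found

Binary search determines that 2 is not in the array after 3 comparisons. The search space was exhausted without finding the target.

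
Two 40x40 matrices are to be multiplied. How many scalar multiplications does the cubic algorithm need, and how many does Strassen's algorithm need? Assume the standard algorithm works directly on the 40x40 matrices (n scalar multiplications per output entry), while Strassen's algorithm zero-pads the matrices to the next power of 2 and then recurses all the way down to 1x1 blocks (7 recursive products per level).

Matrix multiplication for 40x40 matrices:

Strassen's algorithm requires power-of-2 dimensions. Pad 40x40 to 64x64 (next power of 2).

Standard algorithm: 40^3 = 64000 multiplications
Strassen's algorithm: 7^(log2(64)) = 7^6 = 117649 multiplications
Difference: 64000 - 117649 = -53649 (Strassen uses MORE here due to padding overhead — for small or just-over-power-of-2 n, padding can outweigh the per-level savings)

Standard: 64000 multiplications (40^3). Strassen: 117649 multiplications (7^6, after padding to 64x64). Strassen reduces 8 recursive multiplications to 7 at each level.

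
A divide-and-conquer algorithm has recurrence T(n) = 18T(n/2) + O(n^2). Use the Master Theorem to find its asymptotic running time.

Master Theorem for T(n) = 18T(n/2) + O(n^2):

a = 18, b = 2, c = 2
log_b(a) = log_2(18) = 4.1699

Case 1: c = 2 < log_2(18) = 4.1699
T(n) = O(n^(log_2 18))

For T(n) = 18T(n/2) + O(n^2): log_2(18) = 4.1699. This is Case 1 of the Master Theorem (c < log_b(a), work dominated by leaves), giving O(n^(log_2 18)).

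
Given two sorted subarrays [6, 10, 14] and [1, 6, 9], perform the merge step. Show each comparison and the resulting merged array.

Merging process:

Compare 6 vs 1: take 1 from right. Merged: [1]
Compare 6 vs 6: take 6 from left. Merged: [1, 6]
Compare 10 vs 6: take 6 from right. Merged: [1, 6, 6]
Compare 10 vs 9: take 9 from right. Merged: [1, 6, 6, 9]
Append remaining from left: [10, 14]. Merged: [1, 6, 6, 9, 10, 14]

Final merged array: [1, 6, 6, 9, 10, 14]
Total comparisons: 4

The merged array is [1, 6, 6, 9, 10, 14], requiring 4 comparisons. The merge step runs in O(n) time where n is the total number of elements.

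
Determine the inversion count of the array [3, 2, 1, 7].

Finding inversions in [3, 2, 1, 7]:

(0, 1): arr[0]=3 > arr[1]=2
(0, 2): arr[0]=3 > arr[2]=1
(1, 2): arr[1]=2 > arr[2]=1

Total inversions: 3

The array has 3 inversion(s): (0,1), (0,2), (1,2). Each pair (i,j) satisfies i < j and arr[i] > arr[j].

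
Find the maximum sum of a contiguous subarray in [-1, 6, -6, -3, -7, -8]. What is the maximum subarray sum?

Using Kadane's algorithm on [-1, 6, -6, -3, -7, -8]:

Scanning through the array:
Position 1 (value 6): max_ending_here = 6, max_so_far = 6
Position 2 (value -6): max_ending_here = 0, max_so_far = 6
Position 3 (value -3): max_ending_here = -3, max_so_far = 6
Position 4 (value -7): max_ending_here = -7, max_so_far = 6
Position 5 (value -8): max_ending_here = -8, max_so_far = 6

Maximum subarray: [6]
Maximum sum: 6

The maximum subarray is [6] with sum 6. This subarray runs from index 1 to index 1.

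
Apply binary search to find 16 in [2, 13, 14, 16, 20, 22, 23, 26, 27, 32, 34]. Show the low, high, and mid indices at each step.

Binary search for 16 in [2, 13, 14, 16, 20, 22, 23, 26, 27, 32, 34]:

lo=0, hi=10, mid=5, arr[mid]=22 -> 22 > 16, search left half
lo=0, hi=4, mid=2, arr[mid]=14 -> 14 < 16, search right half
lo=3, hi=4, mid=3, arr[mid]=16 -> Found target at index 3!

Binary search finds 16 at index 3 after 3 comparisons. The search repeatedly halves the search space by comparing with the middle element.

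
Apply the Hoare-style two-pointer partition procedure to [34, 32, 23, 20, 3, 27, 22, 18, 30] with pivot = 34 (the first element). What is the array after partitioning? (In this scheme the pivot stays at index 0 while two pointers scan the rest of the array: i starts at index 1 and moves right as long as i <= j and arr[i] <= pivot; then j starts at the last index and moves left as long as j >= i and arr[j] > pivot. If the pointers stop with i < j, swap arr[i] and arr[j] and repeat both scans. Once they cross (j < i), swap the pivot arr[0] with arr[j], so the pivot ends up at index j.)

Hoare-style two-pointer partition with pivot = 34:

Initial array: [34, 32, 23, 20, 3, 27, 22, 18, 30]

Pointers start at i = 1, j = 8.
i ends at 9, j ends at 8: the pointers have crossed (j < i), so scanning stops.

Swap pivot arr[0] with arr[8] to place pivot at position 8: [30, 32, 23, 20, 3, 27, 22, 18, 34]
Pivot position: 8

After partitioning with pivot 34, the array becomes [30, 32, 23, 20, 3, 27, 22, 18, 34]. The pivot is placed at index 8. All elements to the left of the pivot are <= 34, and all elements to the right are > 34.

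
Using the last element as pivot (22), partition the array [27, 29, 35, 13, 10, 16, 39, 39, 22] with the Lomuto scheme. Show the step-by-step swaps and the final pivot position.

Lomuto partition with pivot = 22:

Initial array: [27, 29, 35, 13, 10, 16, 39, 39, 22]

arr[0]=27 > 22: no swap
arr[1]=29 > 22: no swap
arr[2]=35 > 22: no swap
arr[3]=13 <= 22: swap with position 0, array becomes [13, 29, 35, 27, 10, 16, 39, 39, 22]
arr[4]=10 <= 22: swap with position 1, array becomes [13, 10, 35, 27, 29, 16, 39, 39, 22]
arr[5]=16 <= 22: swap with position 2, array becomes [13, 10, 16, 27, 29, 35, 39, 39, 22]
arr[6]=39 > 22: no swap
arr[7]=39 > 22: no swap

Place pivot at position 3: [13, 10, 16, 22, 29, 35, 39, 39, 27]
Pivot position: 3

After partitioning with pivot 22, the array becomes [13, 10, 16, 22, 29, 35, 39, 39, 27]. The pivot is placed at index 3. All elements to the left of the pivot are <= 22, and all elements to the right are > 22.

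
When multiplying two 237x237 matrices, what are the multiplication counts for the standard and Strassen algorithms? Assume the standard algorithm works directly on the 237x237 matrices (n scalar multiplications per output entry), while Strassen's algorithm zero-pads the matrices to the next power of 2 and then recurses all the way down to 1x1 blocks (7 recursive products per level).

Matrix multiplication for 237x237 matrices:

Strassen's algorithm requires power-of-2 dimensions. Pad 237x237 to 256x256 (next power of 2).

Standard algorithm: 237^3 = 13312053 multiplications
Strassen's algorithm: 7^(log2(256)) = 7^8 = 5764801 multiplications
Savings: 13312053 - 5764801 = 7547252 multiplications

Standard: 13312053 multiplications (237^3). Strassen: 5764801 multiplications (7^8, after padding to 256x256). Strassen reduces 8 recursive multiplications to 7 at each level.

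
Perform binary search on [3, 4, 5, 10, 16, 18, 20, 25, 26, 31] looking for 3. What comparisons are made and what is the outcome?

Binary search for 3 in [3, 4, 5, 10, 16, 18, 20, 25, 26, 31]:

lo=0, hi=9, mid=4, arr[mid]=16 -> 16 > 3, search left half
lo=0, hi=3, mid=1, arr[mid]=4 -> 4 > 3, search left half
lo=0, hi=0, mid=0, arr[mid]=3 -> Found target at index 0!

Binary search finds 3 at index 0 after 3 comparisons. The search repeatedly halves the search space by comparing with the middle element.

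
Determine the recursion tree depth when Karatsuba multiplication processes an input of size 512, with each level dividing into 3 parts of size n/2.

For divide and conquer with division factor 2:

Problem sizes at each level:
Level 0: 512
Level 1: 256
Level 2: 128
Level 3: 64
Level 4: 32
Level 5: 16
Level 6: 8
Level 7: 4
Level 8: 2
Level 9: 1

The root is level 0 and the size-1 base case is level 9 (the tree spans levels 0 through 9, i.e. 10 levels counting the root), so the depth is the number of divisions: log_2(512) = 9

The recursion tree depth is log_2(512) = 9. At each level, the problem size is divided by 2, so it takes 9 divisions to reduce to a base case of size 1. The algorithm makes 3 recursive calls at each level.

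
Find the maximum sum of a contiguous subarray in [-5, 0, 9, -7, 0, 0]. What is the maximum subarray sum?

Using Kadane's algorithm on [-5, 0, 9, -7, 0, 0]:

Scanning through the array:
Position 1 (value 0): max_ending_here = 0, max_so_far = 0
Position 2 (value 9): max_ending_here = 9, max_so_far = 9
Position 3 (value -7): max_ending_here = 2, max_so_far = 9
Position 4 (value 0): max_ending_here = 2, max_so_far = 9
Position 5 (value 0): max_ending_here = 2, max_so_far = 9

Maximum subarray: [0, 9]
Maximum sum: 9

The maximum subarray is [0, 9] with sum 9. This subarray runs from index 1 to index 2.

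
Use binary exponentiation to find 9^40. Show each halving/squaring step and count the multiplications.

Computing 9^40 by squaring (build up from 9^1; each line after the first costs one multiplication):

9^1 = 9
9^2 = (9^1)^2 = 9^2 = 81
9^4 = (9^2)^2 = 81^2 = 6561
9^5 = 9 * 9^4 = 9 * 6561 = 59049
9^10 = (9^5)^2 = 59049^2 = 3486784401
9^20 = (9^10)^2 = 3486784401^2 = 12157665459056928801
9^40 = (9^20)^2 = 12157665459056928801^2 = 147808829414345923316083210206383297601

Result: 147808829414345923316083210206383297601
Multiplications needed: 6 (6 lines after 9^1)

9^40 = 147808829414345923316083210206383297601. Using exponentiation by squaring, this requires 6 multiplications. The key idea: if the exponent is even, square the half-power; if odd, multiply by the base once.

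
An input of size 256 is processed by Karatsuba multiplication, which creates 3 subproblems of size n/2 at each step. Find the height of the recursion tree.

For divide and conquer with division factor 2:

Problem sizes at each level:
Level 0: 256
Level 1: 128
Level 2: 64
Level 3: 32
Level 4: 16
Level 5: 8
Level 6: 4
Level 7: 2
Level 8: 1

The root is level 0 and the size-1 base case is level 8 (the tree spans levels 0 through 8, i.e. 9 levels counting the root), so the depth is the number of divisions: log_2(256) = 8

The recursion tree depth is log_2(256) = 8. At each level, the problem size is divided by 2, so it takes 8 divisions to reduce to a base case of size 1. The algorithm makes 3 recursive calls at each level.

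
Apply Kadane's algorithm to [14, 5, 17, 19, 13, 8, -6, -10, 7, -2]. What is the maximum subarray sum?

Using Kadane's algorithm on [14, 5, 17, 19, 13, 8, -6, -10, 7, -2]:

Scanning through the array:
Position 1 (value 5): max_ending_here = 19, max_so_far = 19
Position 2 (value 17): max_ending_here = 36, max_so_far = 36
Position 3 (value 19): max_ending_here = 55, max_so_far = 55
Position 4 (value 13): max_ending_here = 68, max_so_far = 68
Position 5 (value 8): max_ending_here = 76, max_so_far = 76
Position 6 (value -6): max_ending_here = 70, max_so_far = 76
Position 7 (value -10): max_ending_here = 60, max_so_far = 76
Position 8 (value 7): max_ending_here = 67, max_so_far = 76
Position 9 (value -2): max_ending_here = 65, max_so_far = 76

Maximum subarray: [14, 5, 17, 19, 13, 8]
Maximum sum: 76

The maximum subarray is [14, 5, 17, 19, 13, 8] with sum 76. This subarray runs from index 0 to index 5.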